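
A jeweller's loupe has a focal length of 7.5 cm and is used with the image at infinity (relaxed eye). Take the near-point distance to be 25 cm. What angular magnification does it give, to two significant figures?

3.3

M = D/f = 25/7.5 = 3.333.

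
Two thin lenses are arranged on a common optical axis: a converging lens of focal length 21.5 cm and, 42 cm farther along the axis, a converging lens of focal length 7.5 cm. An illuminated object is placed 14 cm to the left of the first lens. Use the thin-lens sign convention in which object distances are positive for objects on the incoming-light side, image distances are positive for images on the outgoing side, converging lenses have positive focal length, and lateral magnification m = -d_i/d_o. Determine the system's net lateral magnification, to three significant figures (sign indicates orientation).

-0.288

Lens 1: 1/d_i1 = 1/f_1 - 1/d_o1 = 1/21.5 - 1/14 = -0.02492 cm^-1, so d_i1 = -40.133 cm.
m_1 = -(-40.133)/14 = 2.8667.
The intermediate image is virtual, 40.133 cm to the left of lens 1, so d_o2 = L - d_i1 = 42 - (-40.133) = 82.133 cm.
Lens 2: 1/d_i2 = 1/f_2 - 1/d_o2 = 1/7.5 - 1/(82.133) = 0.12116 cm^-1, so d_i2 = 8.254 cm.
m_2 = -(8.254)/(82.133) = -0.1005.
Overall magnification: m = m_1 m_2 = -0.2881.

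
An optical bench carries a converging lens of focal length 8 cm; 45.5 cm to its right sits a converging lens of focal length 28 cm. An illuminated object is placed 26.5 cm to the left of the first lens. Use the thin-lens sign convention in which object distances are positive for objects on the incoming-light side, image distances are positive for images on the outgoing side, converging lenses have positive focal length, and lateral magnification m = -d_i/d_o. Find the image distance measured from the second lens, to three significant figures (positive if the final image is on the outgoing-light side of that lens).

158 cm

First lens: d_i1 = 1/(1/8 - 1/26.5) = 11.459 cm.
That image sits 34.041 cm in front of the second lens, so d_o2 = 34.041 cm.
Second lens: d_i2 = 1/(1/28 - 1/(34.041)) = 157.790 cm.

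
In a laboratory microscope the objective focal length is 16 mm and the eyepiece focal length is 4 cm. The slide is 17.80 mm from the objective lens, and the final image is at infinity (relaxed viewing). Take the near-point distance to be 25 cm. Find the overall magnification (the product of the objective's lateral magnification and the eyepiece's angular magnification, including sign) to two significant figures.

Convert to cm: f_obj = 16 mm = 1.6 cm; d_o = 17.80 mm = 1.78 cm.
Objective: 1/d_i = 1/f_obj - 1/d_o = 1/1.6 - 1/1.78 = 0.06320 cm^-1, so d_i = 15.822 cm.
m_obj = -d_i/d_o = -15.822/1.78 = -8.889.
Eyepiece angular magnification (image at infinity): M_eye = D/f_e = 25/4 = 6.250.
Overall M = m_obj x M_eye = (-8.889)(6.250) = -55.56.

-56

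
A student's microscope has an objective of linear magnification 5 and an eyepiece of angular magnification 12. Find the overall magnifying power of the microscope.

The overall magnification of a compound microscope is the product of the objective and eyepiece magnifications:
M = M_obj x M_eye = 5 x 12 = 60.

60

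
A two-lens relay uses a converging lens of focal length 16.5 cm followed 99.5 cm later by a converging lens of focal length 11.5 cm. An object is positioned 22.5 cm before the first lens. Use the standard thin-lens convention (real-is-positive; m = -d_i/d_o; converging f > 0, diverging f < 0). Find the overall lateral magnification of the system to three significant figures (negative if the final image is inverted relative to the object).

Applying the thin-lens equation to the first lens, 1/16.5 = 1/22.5 + 1/d_i1, which gives d_i1 = 61.875 cm.
Its lateral magnification is m_1 = -d_i1/d_o1 = -(61.875)/22.5 = -2.7500.
The intermediate image is 61.875 cm to the right of lens 1, so d_o2 = L - d_i1 = 99.5 - 61.875 = 37.625 cm.
Applying the thin-lens equation again with f_2 = 11.5 cm and d_o2 = 37.625 cm gives d_i2 = 16.562 cm.
m_2 = -(16.562)/(37.625) = -0.4402.
Total m = m_1 x m_2 = (-2.7500)(-0.4402) = 1.2105.

1.21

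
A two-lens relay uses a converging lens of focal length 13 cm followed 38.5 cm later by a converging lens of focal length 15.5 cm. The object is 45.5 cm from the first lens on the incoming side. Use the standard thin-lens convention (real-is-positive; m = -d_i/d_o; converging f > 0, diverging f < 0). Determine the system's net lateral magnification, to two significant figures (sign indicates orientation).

1.3

First lens: d_i1 = 1/(1/13 - 1/45.5) = 18.200 cm.
m_1 = -(18.200)/45.5 = -0.4000.
Object distance for lens 2: d_o2 = 38.5 - 18.200 = 20.300 cm.
Second lens: d_i2 = 1/(1/15.5 - 1/(20.300)) = 65.552 cm.
m_2 = -(65.552)/(20.300) = -3.2292.
Overall magnification: m = m_1 m_2 = 1.2917.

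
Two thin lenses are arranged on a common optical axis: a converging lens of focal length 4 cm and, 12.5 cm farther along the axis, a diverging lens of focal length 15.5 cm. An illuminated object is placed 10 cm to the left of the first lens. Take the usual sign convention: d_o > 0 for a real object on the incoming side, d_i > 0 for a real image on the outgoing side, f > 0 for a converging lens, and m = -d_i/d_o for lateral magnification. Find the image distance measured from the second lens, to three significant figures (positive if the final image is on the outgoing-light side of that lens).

-4.24 cm

Lens 1: 1/d_i1 = 1/f_1 - 1/d_o1 = 1/4 - 1/10 = 0.15000 cm^-1, so d_i1 = 6.667 cm.
Object distance for lens 2: d_o2 = 12.5 - 6.667 = 5.833 cm.
Lens 2: 1/d_i2 = 1/f_2 - 1/d_o2 = 1/(-15.5) - 1/(5.833) = -0.23594 cm^-1, so d_i2 = -4.238 cm.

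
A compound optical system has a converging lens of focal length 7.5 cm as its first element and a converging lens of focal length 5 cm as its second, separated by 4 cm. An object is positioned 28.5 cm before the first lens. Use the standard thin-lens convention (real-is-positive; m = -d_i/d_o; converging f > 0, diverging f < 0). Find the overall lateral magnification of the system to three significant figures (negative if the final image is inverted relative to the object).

Applying the thin-lens equation to the first lens, 1/7.5 = 1/28.5 + 1/d_i1, which gives d_i1 = 10.179 cm.
Its lateral magnification is m_1 = -d_i1/d_o1 = -(10.179)/28.5 = -0.3571.
Since 10.179 cm > 4 cm, the first image lies past the second lens and serves as a virtual object: d_o2 = L - d_i1 = -6.179 cm.
Applying the thin-lens equation again with f_2 = 5 cm and d_o2 = -6.179 cm gives d_i2 = 2.764 cm.
m_2 = -(2.764)/(-6.179) = 0.4473.
Total m = m_1 x m_2 = (-0.3571)(0.4473) = -0.1597.

-0.160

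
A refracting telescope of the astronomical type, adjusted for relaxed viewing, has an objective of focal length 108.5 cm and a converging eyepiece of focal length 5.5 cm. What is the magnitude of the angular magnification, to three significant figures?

19.7

|M| = f_obj/|f_eye| = 108.5/5.5 = 19.727.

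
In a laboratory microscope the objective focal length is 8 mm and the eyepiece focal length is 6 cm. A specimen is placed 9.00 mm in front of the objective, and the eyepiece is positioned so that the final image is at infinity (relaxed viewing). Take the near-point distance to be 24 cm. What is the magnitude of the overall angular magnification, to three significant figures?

Convert to cm: f_obj = 8 mm = 0.8 cm; d_o = 9.00 mm = 0.90 cm.
Objective: 1/d_i = 1/f_obj - 1/d_o = 1/0.8 - 1/0.90 = 0.13889 cm^-1, so d_i = 7.200 cm.
m_obj = -d_i/d_o = -7.200/0.90 = -8.000.
Eyepiece angular magnification (image at infinity): M_eye = D/f_e = 24/6 = 4.000.
Overall M = m_obj x M_eye = (-8.000)(4.000) = -32.00.
|M| = 32.00.

32.0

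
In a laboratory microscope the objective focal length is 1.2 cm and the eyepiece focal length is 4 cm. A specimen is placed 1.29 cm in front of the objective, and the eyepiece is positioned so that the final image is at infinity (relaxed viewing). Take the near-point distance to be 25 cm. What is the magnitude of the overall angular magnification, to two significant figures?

Objective: 1/d_i = 1/f_obj - 1/d_o = 1/1.2 - 1/1.29 = 0.05814 cm^-1, so d_i = 17.200 cm.
m_obj = -d_i/d_o = -17.200/1.29 = -13.333.
Eyepiece angular magnification (image at infinity): M_eye = D/f_e = 25/4 = 6.250.
Overall M = m_obj x M_eye = (-13.333)(6.250) = -83.33.
|M| = 83.33.

83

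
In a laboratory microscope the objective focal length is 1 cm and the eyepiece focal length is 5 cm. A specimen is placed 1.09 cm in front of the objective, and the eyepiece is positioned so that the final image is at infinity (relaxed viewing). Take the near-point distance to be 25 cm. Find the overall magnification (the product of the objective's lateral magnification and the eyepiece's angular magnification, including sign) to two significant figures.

Objective: 1/d_i = 1/f_obj - 1/d_o = 1/1 - 1/1.09 = 0.08257 cm^-1, so d_i = 12.111 cm.
m_obj = -d_i/d_o = -12.111/1.09 = -11.111.
Eyepiece angular magnification (image at infinity): M_eye = D/f_e = 25/5 = 5.000.
Overall M = m_obj x M_eye = (-11.111)(5.000) = -55.56.

-56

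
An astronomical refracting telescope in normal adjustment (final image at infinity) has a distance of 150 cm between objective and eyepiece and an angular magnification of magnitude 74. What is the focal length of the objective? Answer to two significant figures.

150 cm

In normal adjustment the tube length equals f_obj + f_eye and |M| = f_obj/f_eye.
So f_obj = 74 f_eye and 74 f_eye + f_eye = 150 cm, giving f_eye = 150/75 = 2.000 cm and f_obj = 148.000 cm.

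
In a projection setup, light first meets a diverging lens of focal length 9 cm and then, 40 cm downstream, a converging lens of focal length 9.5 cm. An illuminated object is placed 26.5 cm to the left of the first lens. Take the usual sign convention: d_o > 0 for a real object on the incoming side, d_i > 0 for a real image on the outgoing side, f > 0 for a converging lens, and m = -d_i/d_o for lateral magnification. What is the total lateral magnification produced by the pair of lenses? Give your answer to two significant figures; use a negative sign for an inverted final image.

Lens 1: 1/d_i1 = 1/f_1 - 1/d_o1 = 1/(-9) - 1/26.5 = -0.14885 cm^-1, so d_i1 = -6.718 cm.
m_1 = -(-6.718)/26.5 = 0.2535.
With d_i1 < 0 the first image is virtual and lies on the object side; the object distance for lens 2 is d_o2 = 40 - (-6.718) = 46.718 cm.
Lens 2: 1/d_i2 = 1/f_2 - 1/d_o2 = 1/9.5 - 1/(46.718) = 0.08386 cm^-1, so d_i2 = 11.925 cm.
m_2 = -(11.925)/(46.718) = -0.2553.
Overall magnification: m = m_1 m_2 = -0.0647.

-0.065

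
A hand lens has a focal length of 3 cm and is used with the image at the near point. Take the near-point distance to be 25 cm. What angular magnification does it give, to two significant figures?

9.3

M = 1 + D/f = 1 + 25/3 = 9.333.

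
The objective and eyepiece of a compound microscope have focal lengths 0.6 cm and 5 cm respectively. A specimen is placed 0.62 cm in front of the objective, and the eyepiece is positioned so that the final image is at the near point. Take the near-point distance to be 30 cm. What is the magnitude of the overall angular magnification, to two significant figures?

210

Objective: 1/d_i = 1/f_obj - 1/d_o = 1/0.6 - 1/0.62 = 0.05376 cm^-1, so d_i = 18.600 cm.
m_obj = -d_i/d_o = -18.600/0.62 = -30.000.
Eyepiece angular magnification (image at near point): M_eye = 1 + D/f_e = 1 + 30/5 = 7.000.
Overall M = m_obj x M_eye = (-30.000)(7.000) = -210.00.
|M| = 210.00.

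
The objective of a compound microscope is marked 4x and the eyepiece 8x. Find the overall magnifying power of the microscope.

The overall magnification of a compound microscope is the product of the objective and eyepiece magnifications:
M = M_obj x M_eye = 4 x 8 = 32.

32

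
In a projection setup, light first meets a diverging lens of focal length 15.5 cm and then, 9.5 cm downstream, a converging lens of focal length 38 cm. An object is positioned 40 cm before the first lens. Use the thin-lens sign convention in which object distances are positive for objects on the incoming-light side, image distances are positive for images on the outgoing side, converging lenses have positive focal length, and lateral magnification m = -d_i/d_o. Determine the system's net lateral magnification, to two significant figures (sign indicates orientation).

Applying the thin-lens equation to the first lens, 1/(-15.5) = 1/40 + 1/d_i1, which gives d_i1 = -11.171 cm.
Its lateral magnification is m_1 = -d_i1/d_o1 = -(-11.171)/40 = 0.2793.
The intermediate image is virtual, 11.171 cm to the left of lens 1, so d_o2 = L - d_i1 = 9.5 - (-11.171) = 20.671 cm.
Applying the thin-lens equation again with f_2 = 38 cm and d_o2 = 20.671 cm gives d_i2 = -45.329 cm.
m_2 = -(-45.329)/(20.671) = 2.1929.
Total m = m_1 x m_2 = (0.2793)(2.1929) = 0.6124.

0.61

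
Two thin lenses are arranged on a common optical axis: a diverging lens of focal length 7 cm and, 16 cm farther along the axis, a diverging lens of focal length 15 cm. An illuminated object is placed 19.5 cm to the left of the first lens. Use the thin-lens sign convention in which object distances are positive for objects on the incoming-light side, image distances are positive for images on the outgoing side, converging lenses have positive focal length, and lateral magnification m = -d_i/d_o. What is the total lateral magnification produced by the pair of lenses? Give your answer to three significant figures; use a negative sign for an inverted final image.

0.110

Lens 1: 1/d_i1 = 1/f_1 - 1/d_o1 = 1/(-7) - 1/19.5 = -0.19414 cm^-1, so d_i1 = -5.151 cm.
m_1 = -(-5.151)/19.5 = 0.2642.
With d_i1 < 0 the first image is virtual and lies on the object side; the object distance for lens 2 is d_o2 = 16 - (-5.151) = 21.151 cm.
Lens 2: 1/d_i2 = 1/f_2 - 1/d_o2 = 1/(-15) - 1/(21.151) = -0.11395 cm^-1, so d_i2 = -8.776 cm.
m_2 = -(-8.776)/(21.151) = 0.4149.
Total m = m_1 x m_2 = (0.2642)(0.4149) = 0.1096.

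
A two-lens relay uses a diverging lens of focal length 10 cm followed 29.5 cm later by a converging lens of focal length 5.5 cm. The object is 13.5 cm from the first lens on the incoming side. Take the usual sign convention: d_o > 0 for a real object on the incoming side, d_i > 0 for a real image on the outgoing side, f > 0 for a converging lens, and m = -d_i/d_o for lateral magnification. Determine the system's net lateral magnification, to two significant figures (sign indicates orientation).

Applying the thin-lens equation to the first lens, 1/(-10) = 1/13.5 + 1/d_i1, which gives d_i1 = -5.745 cm.
Its lateral magnification is m_1 = -d_i1/d_o1 = -(-5.745)/13.5 = 0.4255.
The intermediate image is virtual, 5.745 cm to the left of lens 1, so d_o2 = L - d_i1 = 29.5 - (-5.745) = 35.245 cm.
Applying the thin-lens equation again with f_2 = 5.5 cm and d_o2 = 35.245 cm gives d_i2 = 6.517 cm.
m_2 = -(6.517)/(35.245) = -0.1849.
The system's lateral magnification is m_1 m_2 = (0.4255)(-0.1849) = -0.0787.

-0.079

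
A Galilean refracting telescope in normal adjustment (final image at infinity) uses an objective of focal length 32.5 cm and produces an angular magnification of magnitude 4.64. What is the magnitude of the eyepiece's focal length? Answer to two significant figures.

|M| = f_obj/|f_eye|, so |f_eye| = f_obj/|M| = 32.5/4.64 = 7.004 cm.
(The eyepiece is diverging, so its signed focal length is -7.004 cm.)

7.0 cm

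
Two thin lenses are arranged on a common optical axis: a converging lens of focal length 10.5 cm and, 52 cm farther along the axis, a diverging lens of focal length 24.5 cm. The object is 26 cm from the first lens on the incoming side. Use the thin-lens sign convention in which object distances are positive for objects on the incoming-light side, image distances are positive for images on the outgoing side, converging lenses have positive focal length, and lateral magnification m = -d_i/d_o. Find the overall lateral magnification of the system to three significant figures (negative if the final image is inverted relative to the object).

Lens 1: 1/d_i1 = 1/f_1 - 1/d_o1 = 1/10.5 - 1/26 = 0.05678 cm^-1, so d_i1 = 17.613 cm.
m_1 = -(17.613)/26 = -0.6774.
That image sits 34.387 cm in front of the second lens, so d_o2 = 34.387 cm.
Lens 2: 1/d_i2 = 1/f_2 - 1/d_o2 = 1/(-24.5) - 1/(34.387) = -0.06990 cm^-1, so d_i2 = -14.307 cm.
m_2 = -(-14.307)/(34.387) = 0.4161.
Overall magnification: m = m_1 m_2 = -0.2818.

-0.282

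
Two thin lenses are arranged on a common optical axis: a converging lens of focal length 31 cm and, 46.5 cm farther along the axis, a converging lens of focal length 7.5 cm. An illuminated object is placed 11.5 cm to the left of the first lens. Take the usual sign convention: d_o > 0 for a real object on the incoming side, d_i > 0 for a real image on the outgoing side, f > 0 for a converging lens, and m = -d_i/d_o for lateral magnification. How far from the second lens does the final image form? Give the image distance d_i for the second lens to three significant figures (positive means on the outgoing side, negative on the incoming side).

8.48 cm

Lens 1: 1/d_i1 = 1/f_1 - 1/d_o1 = 1/31 - 1/11.5 = -0.05470 cm^-1, so d_i1 = -18.282 cm.
The intermediate image is virtual, 18.282 cm to the left of lens 1, so d_o2 = L - d_i1 = 46.5 - (-18.282) = 64.782 cm.
Lens 2: 1/d_i2 = 1/f_2 - 1/d_o2 = 1/7.5 - 1/(64.782) = 0.11790 cm^-1, so d_i2 = 8.482 cm.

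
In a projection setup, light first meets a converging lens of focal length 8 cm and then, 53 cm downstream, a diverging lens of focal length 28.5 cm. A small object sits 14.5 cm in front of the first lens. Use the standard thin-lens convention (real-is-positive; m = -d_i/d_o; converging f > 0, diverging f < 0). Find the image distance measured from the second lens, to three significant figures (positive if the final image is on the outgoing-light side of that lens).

First lens: d_i1 = 1/(1/8 - 1/14.5) = 17.846 cm.
That image sits 35.154 cm in front of the second lens, so d_o2 = 35.154 cm.
Second lens: d_i2 = 1/(1/(-28.5) - 1/(35.154)) = -15.740 cm.

-15.7 cm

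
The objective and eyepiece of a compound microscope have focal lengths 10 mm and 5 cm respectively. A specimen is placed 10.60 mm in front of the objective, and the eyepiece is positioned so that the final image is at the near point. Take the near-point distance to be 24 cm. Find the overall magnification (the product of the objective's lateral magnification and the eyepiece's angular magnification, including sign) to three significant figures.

-96.7

Convert to cm: f_obj = 10 mm = 1 cm; d_o = 10.60 mm = 1.06 cm.
Objective: 1/d_i = 1/f_obj - 1/d_o = 1/1 - 1/1.06 = 0.05660 cm^-1, so d_i = 17.667 cm.
m_obj = -d_i/d_o = -17.667/1.06 = -16.667.
Eyepiece angular magnification (image at near point): M_eye = 1 + D/f_e = 1 + 24/5 = 5.800.
Overall M = m_obj x M_eye = (-16.667)(5.800) = -96.67.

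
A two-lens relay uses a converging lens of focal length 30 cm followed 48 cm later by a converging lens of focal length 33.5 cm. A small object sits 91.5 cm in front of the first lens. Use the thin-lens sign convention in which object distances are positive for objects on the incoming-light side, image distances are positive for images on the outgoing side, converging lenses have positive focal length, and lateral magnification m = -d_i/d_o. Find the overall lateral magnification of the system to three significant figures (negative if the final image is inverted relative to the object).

-0.542

Applying the thin-lens equation to the first lens, 1/30 = 1/91.5 + 1/d_i1, which gives d_i1 = 44.634 cm.
Its lateral magnification is m_1 = -d_i1/d_o1 = -(44.634)/91.5 = -0.4878.
The intermediate image is 44.634 cm to the right of lens 1, so d_o2 = L - d_i1 = 48 - 44.634 = 3.366 cm.
Applying the thin-lens equation again with f_2 = 33.5 cm and d_o2 = 3.366 cm gives d_i2 = -3.742 cm.
m_2 = -(-3.742)/(3.366) = 1.1117.
The system's lateral magnification is m_1 m_2 = (-0.4878)(1.1117) = -0.5423.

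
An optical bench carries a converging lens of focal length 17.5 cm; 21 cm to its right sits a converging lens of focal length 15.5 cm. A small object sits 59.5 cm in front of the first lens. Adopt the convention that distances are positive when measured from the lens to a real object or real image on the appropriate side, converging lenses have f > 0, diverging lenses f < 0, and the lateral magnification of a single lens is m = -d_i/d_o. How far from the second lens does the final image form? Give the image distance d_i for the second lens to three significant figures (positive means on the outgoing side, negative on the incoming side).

Applying the thin-lens equation to the first lens, 1/17.5 = 1/59.5 + 1/d_i1, which gives d_i1 = 24.792 cm.
This image would form 24.792 cm past lens 1, i.e. 3.792 cm beyond lens 2, so it is a virtual object for lens 2: d_o2 = 21 - 24.792 = -3.792 cm.
Applying the thin-lens equation again with f_2 = 15.5 cm and d_o2 = -3.792 cm gives d_i2 = 3.046 cm.

3.05 cm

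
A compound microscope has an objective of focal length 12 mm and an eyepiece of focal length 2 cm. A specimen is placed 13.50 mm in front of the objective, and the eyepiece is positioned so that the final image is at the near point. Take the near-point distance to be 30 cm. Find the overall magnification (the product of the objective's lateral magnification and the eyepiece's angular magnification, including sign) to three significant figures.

Convert to cm: f_obj = 12 mm = 1.2 cm; d_o = 13.50 mm = 1.35 cm.
Objective: 1/d_i = 1/f_obj - 1/d_o = 1/1.2 - 1/1.35 = 0.09259 cm^-1, so d_i = 10.800 cm.
m_obj = -d_i/d_o = -10.800/1.35 = -8.000.
Eyepiece angular magnification (image at near point): M_eye = 1 + D/f_e = 1 + 30/2 = 16.000.
Overall M = m_obj x M_eye = (-8.000)(16.000) = -128.00.

-128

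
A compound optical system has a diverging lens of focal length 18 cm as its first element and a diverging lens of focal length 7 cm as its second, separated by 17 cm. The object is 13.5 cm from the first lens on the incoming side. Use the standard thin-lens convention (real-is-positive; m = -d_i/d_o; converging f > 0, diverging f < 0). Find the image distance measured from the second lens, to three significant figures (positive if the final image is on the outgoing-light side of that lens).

-5.45 cm

Applying the thin-lens equation to the first lens, 1/(-18) = 1/13.5 + 1/d_i1, which gives d_i1 = -7.714 cm.
The intermediate image is virtual, 7.714 cm to the left of lens 1, so d_o2 = L - d_i1 = 17 - (-7.714) = 24.714 cm.
Applying the thin-lens equation again with f_2 = -7 cm and d_o2 = 24.714 cm gives d_i2 = -5.455 cm.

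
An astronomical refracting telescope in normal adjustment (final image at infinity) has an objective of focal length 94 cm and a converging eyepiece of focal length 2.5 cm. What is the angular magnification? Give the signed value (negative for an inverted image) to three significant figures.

M = -f_obj/f_eye = -94/(2.5) = -37.600.

-37.6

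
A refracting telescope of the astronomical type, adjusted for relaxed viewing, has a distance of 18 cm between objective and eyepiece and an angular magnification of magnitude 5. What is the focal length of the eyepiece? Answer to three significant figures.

3.00 cm

In normal adjustment the tube length equals f_obj + f_eye and |M| = f_obj/f_eye.
So f_obj = 5 f_eye and 5 f_eye + f_eye = 18 cm, giving f_eye = 18/6 = 3.000 cm and f_obj = 15.000 cm.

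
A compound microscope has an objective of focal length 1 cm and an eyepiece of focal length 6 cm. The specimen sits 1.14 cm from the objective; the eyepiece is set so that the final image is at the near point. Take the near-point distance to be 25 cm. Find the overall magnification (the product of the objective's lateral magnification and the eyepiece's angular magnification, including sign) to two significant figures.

-37

Objective: 1/d_i = 1/f_obj - 1/d_o = 1/1 - 1/1.14 = 0.12281 cm^-1, so d_i = 8.143 cm.
m_obj = -d_i/d_o = -8.143/1.14 = -7.143.
Eyepiece angular magnification (image at near point): M_eye = 1 + D/f_e = 1 + 25/6 = 5.167.
Overall M = m_obj x M_eye = (-7.143)(5.167) = -36.90.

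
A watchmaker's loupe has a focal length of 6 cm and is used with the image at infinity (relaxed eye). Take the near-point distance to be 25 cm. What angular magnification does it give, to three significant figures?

M = D/f = 25/6 = 4.167.

4.17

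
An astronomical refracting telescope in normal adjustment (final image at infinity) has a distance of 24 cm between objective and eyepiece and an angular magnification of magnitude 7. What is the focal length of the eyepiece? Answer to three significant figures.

In normal adjustment the tube length equals f_obj + f_eye and |M| = f_obj/f_eye.
So f_obj = 7 f_eye and 7 f_eye + f_eye = 24 cm, giving f_eye = 24/8 = 3.000 cm and f_obj = 21.000 cm.

3.00 cm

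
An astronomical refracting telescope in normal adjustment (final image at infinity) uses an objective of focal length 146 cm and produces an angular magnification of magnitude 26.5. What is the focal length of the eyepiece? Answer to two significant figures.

5.5 cm

|M| = f_obj/f_eye, so f_eye = f_obj/|M| = 146/26.5 = 5.509 cm.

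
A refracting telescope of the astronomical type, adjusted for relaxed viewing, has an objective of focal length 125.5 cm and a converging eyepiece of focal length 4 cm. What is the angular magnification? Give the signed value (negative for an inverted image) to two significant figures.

-31

M = -f_obj/f_eye = -125.5/(4) = -31.375.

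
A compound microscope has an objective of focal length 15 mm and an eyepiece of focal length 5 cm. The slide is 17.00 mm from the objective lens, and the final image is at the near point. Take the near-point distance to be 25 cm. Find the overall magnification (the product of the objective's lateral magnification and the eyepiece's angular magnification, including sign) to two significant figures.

Convert to cm: f_obj = 15 mm = 1.5 cm; d_o = 17.00 mm = 1.70 cm.
Objective: 1/d_i = 1/f_obj - 1/d_o = 1/1.5 - 1/1.70 = 0.07843 cm^-1, so d_i = 12.750 cm.
m_obj = -d_i/d_o = -12.750/1.70 = -7.500.
Eyepiece angular magnification (image at near point): M_eye = 1 + D/f_e = 1 + 25/5 = 6.000.
Overall M = m_obj x M_eye = (-7.500)(6.000) = -45.00.

-45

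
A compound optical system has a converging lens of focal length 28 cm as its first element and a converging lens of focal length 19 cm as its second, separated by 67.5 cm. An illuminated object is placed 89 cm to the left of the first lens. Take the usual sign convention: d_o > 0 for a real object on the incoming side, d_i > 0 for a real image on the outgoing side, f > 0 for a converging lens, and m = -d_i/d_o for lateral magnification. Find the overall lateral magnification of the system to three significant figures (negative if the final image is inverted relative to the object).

Lens 1: 1/d_i1 = 1/f_1 - 1/d_o1 = 1/28 - 1/89 = 0.02448 cm^-1, so d_i1 = 40.852 cm.
m_1 = -(40.852)/89 = -0.4590.
Object distance for lens 2: d_o2 = 67.5 - 40.852 = 26.648 cm.
Lens 2: 1/d_i2 = 1/f_2 - 1/d_o2 = 1/19 - 1/(26.648) = 0.01510 cm^-1, so d_i2 = 66.205 cm.
m_2 = -(66.205)/(26.648) = -2.4845.
The system's lateral magnification is m_1 m_2 = (-0.4590)(-2.4845) = 1.1404.

1.14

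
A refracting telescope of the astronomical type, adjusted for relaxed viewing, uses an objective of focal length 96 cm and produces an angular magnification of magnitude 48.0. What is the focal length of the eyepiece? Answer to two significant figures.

|M| = f_obj/f_eye, so f_eye = f_obj/|M| = 96/48.0 = 2.000 cm.

2.0 cm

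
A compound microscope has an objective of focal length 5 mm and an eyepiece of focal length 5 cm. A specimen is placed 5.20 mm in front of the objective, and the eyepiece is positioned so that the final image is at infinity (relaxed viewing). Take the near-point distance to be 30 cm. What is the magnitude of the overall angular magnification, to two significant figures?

150

Convert to cm: f_obj = 5 mm = 0.5 cm; d_o = 5.20 mm = 0.52 cm.
Objective: 1/d_i = 1/f_obj - 1/d_o = 1/0.5 - 1/0.52 = 0.07692 cm^-1, so d_i = 13.000 cm.
m_obj = -d_i/d_o = -13.000/0.52 = -25.000.
Eyepiece angular magnification (image at infinity): M_eye = D/f_e = 30/5 = 6.000.
Overall M = m_obj x M_eye = (-25.000)(6.000) = -150.00.
|M| = 150.00.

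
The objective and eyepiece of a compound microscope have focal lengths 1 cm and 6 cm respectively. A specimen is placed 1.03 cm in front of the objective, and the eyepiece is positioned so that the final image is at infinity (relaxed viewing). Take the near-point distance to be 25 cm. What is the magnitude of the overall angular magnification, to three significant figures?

139

Objective: 1/d_i = 1/f_obj - 1/d_o = 1/1 - 1/1.03 = 0.02913 cm^-1, so d_i = 34.333 cm.
m_obj = -d_i/d_o = -34.333/1.03 = -33.333.
Eyepiece angular magnification (image at infinity): M_eye = D/f_e = 25/6 = 4.167.
Overall M = m_obj x M_eye = (-33.333)(4.167) = -138.89.
|M| = 138.89.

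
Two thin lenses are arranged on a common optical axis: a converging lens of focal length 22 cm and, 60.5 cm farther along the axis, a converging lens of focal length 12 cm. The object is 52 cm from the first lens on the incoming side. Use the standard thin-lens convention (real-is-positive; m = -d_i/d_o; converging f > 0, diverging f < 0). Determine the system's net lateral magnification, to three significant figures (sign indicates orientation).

0.849

Applying the thin-lens equation to the first lens, 1/22 = 1/52 + 1/d_i1, which gives d_i1 = 38.133 cm.
Its lateral magnification is m_1 = -d_i1/d_o1 = -(38.133)/52 = -0.7333.
The intermediate image is 38.133 cm to the right of lens 1, so d_o2 = L - d_i1 = 60.5 - 38.133 = 22.367 cm.
Applying the thin-lens equation again with f_2 = 12 cm and d_o2 = 22.367 cm gives d_i2 = 25.891 cm.
m_2 = -(25.891)/(22.367) = -1.1576.
The system's lateral magnification is m_1 m_2 = (-0.7333)(-1.1576) = 0.8489.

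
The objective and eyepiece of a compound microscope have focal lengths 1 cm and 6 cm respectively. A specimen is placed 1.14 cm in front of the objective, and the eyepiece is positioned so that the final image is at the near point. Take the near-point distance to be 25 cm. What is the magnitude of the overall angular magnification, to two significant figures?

37

Objective: 1/d_i = 1/f_obj - 1/d_o = 1/1 - 1/1.14 = 0.12281 cm^-1, so d_i = 8.143 cm.
m_obj = -d_i/d_o = -8.143/1.14 = -7.143.
Eyepiece angular magnification (image at near point): M_eye = 1 + D/f_e = 1 + 25/6 = 5.167.
Overall M = m_obj x M_eye = (-7.143)(5.167) = -36.90.
|M| = 36.90.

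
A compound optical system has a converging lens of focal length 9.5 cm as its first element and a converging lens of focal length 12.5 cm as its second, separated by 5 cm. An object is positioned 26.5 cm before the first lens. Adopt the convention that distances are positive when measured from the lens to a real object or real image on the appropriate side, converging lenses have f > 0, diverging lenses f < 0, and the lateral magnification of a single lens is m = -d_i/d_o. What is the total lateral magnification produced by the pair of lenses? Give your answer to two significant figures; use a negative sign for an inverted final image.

Lens 1: 1/d_i1 = 1/f_1 - 1/d_o1 = 1/9.5 - 1/26.5 = 0.06753 cm^-1, so d_i1 = 14.809 cm.
m_1 = -(14.809)/26.5 = -0.5588.
This image would form 14.809 cm past lens 1, i.e. 9.809 cm beyond lens 2, so it is a virtual object for lens 2: d_o2 = 5 - 14.809 = -9.809 cm.
Lens 2: 1/d_i2 = 1/f_2 - 1/d_o2 = 1/12.5 - 1/(-9.809) = 0.18195 cm^-1, so d_i2 = 5.496 cm.
m_2 = -(5.496)/(-9.809) = 0.5603.
The system's lateral magnification is m_1 m_2 = (-0.5588)(0.5603) = -0.3131.

-0.31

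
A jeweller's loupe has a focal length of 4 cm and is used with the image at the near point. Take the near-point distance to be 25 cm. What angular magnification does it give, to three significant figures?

7.25

M = 1 + D/f = 1 + 25/4 = 7.250.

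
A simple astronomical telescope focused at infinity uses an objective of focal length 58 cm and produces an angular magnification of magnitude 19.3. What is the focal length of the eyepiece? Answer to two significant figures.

|M| = f_obj/f_eye, so f_eye = f_obj/|M| = 58/19.3 = 3.005 cm.

3.0 cm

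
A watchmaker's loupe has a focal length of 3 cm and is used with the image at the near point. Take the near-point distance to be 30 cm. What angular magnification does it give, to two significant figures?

M = 1 + D/f = 1 + 30/3 = 11.000.

11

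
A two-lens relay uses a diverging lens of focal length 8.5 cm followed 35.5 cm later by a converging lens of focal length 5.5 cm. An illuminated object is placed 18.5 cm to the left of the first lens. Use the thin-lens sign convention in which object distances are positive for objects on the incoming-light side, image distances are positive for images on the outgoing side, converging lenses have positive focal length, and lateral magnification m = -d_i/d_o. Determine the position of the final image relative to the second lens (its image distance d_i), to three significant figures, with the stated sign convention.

6.34 cm

Lens 1: 1/d_i1 = 1/f_1 - 1/d_o1 = 1/(-8.5) - 1/18.5 = -0.17170 cm^-1, so d_i1 = -5.824 cm.
With d_i1 < 0 the first image is virtual and lies on the object side; the object distance for lens 2 is d_o2 = 35.5 - (-5.824) = 41.324 cm.
Lens 2: 1/d_i2 = 1/f_2 - 1/d_o2 = 1/5.5 - 1/(41.324) = 0.15762 cm^-1, so d_i2 = 6.344 cm.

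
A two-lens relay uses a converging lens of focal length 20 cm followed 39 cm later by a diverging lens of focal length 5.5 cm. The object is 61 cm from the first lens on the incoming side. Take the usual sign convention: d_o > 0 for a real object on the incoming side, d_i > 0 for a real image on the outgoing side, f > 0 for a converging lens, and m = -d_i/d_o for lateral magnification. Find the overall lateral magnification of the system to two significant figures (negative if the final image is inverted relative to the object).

Lens 1: 1/d_i1 = 1/f_1 - 1/d_o1 = 1/20 - 1/61 = 0.03361 cm^-1, so d_i1 = 29.756 cm.
m_1 = -(29.756)/61 = -0.4878.
Object distance for lens 2: d_o2 = 39 - 29.756 = 9.244 cm.
Lens 2: 1/d_i2 = 1/f_2 - 1/d_o2 = 1/(-5.5) - 1/(9.244) = -0.29000 cm^-1, so d_i2 = -3.448 cm.
m_2 = -(-3.448)/(9.244) = 0.3730.
Overall magnification: m = m_1 m_2 = -0.1820.

-0.18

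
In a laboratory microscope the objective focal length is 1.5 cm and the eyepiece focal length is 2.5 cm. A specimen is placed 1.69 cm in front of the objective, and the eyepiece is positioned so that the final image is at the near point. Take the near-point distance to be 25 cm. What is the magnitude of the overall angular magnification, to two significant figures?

Objective: 1/d_i = 1/f_obj - 1/d_o = 1/1.5 - 1/1.69 = 0.07495 cm^-1, so d_i = 13.342 cm.
m_obj = -d_i/d_o = -13.342/1.69 = -7.895.
Eyepiece angular magnification (image at near point): M_eye = 1 + D/f_e = 1 + 25/2.5 = 11.000.
Overall M = m_obj x M_eye = (-7.895)(11.000) = -86.84.
|M| = 86.84.

87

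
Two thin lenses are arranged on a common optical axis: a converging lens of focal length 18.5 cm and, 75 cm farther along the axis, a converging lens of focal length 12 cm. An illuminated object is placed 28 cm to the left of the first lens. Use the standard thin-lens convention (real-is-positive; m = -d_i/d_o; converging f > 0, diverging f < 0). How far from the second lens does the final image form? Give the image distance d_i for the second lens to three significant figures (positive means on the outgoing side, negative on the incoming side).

29.0 cm

Lens 1: 1/d_i1 = 1/f_1 - 1/d_o1 = 1/18.5 - 1/28 = 0.01834 cm^-1, so d_i1 = 54.526 cm.
The intermediate image is 54.526 cm to the right of lens 1, so d_o2 = L - d_i1 = 75 - 54.526 = 20.474 cm.
Lens 2: 1/d_i2 = 1/f_2 - 1/d_o2 = 1/12 - 1/(20.474) = 0.03449 cm^-1, so d_i2 = 28.994 cm.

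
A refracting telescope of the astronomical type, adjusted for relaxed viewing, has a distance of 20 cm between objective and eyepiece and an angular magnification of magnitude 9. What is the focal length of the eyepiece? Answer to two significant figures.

2.0 cm

In normal adjustment the tube length equals f_obj + f_eye and |M| = f_obj/f_eye.
So f_obj = 9 f_eye and 9 f_eye + f_eye = 20 cm, giving f_eye = 20/10 = 2.000 cm and f_obj = 18.000 cm.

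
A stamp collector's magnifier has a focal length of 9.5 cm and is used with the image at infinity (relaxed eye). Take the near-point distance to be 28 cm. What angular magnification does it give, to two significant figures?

2.9

M = D/f = 28/9.5 = 2.947.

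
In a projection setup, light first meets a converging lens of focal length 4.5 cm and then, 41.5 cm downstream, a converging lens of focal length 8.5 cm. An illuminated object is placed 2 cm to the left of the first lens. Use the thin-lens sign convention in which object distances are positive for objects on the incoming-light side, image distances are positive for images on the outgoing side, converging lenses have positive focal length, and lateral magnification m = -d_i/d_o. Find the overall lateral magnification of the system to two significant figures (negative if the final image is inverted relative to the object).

-0.42

First lens: d_i1 = 1/(1/4.5 - 1/2) = -3.600 cm.
m_1 = -(-3.600)/2 = 1.8000.
The intermediate image is virtual, 3.600 cm to the left of lens 1, so d_o2 = L - d_i1 = 41.5 - (-3.600) = 45.100 cm.
Second lens: d_i2 = 1/(1/8.5 - 1/(45.100)) = 10.474 cm.
m_2 = -(10.474)/(45.100) = -0.2322.
The system's lateral magnification is m_1 m_2 = (1.8000)(-0.2322) = -0.4180.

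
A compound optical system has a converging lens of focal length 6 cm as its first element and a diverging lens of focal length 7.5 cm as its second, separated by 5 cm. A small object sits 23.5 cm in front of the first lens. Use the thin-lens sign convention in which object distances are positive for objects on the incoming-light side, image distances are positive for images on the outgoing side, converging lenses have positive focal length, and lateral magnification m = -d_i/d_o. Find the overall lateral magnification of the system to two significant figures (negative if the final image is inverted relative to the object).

-0.58

First lens: d_i1 = 1/(1/6 - 1/23.5) = 8.057 cm.
m_1 = -(8.057)/23.5 = -0.3429.
Since 8.057 cm > 5 cm, the first image lies past the second lens and serves as a virtual object: d_o2 = L - d_i1 = -3.057 cm.
Second lens: d_i2 = 1/(1/(-7.5) - 1/(-3.057)) = 5.161 cm.
m_2 = -(5.161)/(-3.057) = 1.6881.
Total m = m_1 x m_2 = (-0.3429)(1.6881) = -0.5788.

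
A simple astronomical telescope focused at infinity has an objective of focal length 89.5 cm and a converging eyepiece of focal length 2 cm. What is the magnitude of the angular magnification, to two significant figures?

45

|M| = f_obj/|f_eye| = 89.5/2 = 44.750.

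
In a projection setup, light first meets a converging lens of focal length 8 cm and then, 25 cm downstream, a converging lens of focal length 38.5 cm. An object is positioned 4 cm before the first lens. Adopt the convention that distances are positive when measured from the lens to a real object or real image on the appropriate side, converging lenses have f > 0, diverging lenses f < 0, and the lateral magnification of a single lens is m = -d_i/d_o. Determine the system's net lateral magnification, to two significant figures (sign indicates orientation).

14

First lens: d_i1 = 1/(1/8 - 1/4) = -8.000 cm.
m_1 = -(-8.000)/4 = 2.0000.
With d_i1 < 0 the first image is virtual and lies on the object side; the object distance for lens 2 is d_o2 = 25 - (-8.000) = 33.000 cm.
Second lens: d_i2 = 1/(1/38.5 - 1/(33.000)) = -231.000 cm.
m_2 = -(-231.000)/(33.000) = 7.0000.
Overall magnification: m = m_1 m_2 = 14.0000.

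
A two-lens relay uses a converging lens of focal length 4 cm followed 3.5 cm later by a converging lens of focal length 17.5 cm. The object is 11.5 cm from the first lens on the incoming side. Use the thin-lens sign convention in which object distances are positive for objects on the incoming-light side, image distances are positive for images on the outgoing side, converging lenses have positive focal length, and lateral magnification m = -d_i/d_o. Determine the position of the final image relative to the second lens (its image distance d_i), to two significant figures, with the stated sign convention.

Applying the thin-lens equation to the first lens, 1/4 = 1/11.5 + 1/d_i1, which gives d_i1 = 6.133 cm.
This image would form 6.133 cm past lens 1, i.e. 2.633 cm beyond lens 2, so it is a virtual object for lens 2: d_o2 = 3.5 - 6.133 = -2.633 cm.
Applying the thin-lens equation again with f_2 = 17.5 cm and d_o2 = -2.633 cm gives d_i2 = 2.289 cm.

2.3 cm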